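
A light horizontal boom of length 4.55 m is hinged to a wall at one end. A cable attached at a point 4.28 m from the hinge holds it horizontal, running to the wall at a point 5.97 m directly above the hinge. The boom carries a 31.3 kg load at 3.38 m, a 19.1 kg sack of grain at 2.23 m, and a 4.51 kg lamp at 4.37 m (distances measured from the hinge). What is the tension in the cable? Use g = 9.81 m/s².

Taking torques about the hinge:
Load: 31.3 × 9.81 = 307.1 N down at 3.38 m → arm 3.38 m, τ = 307.1 × 3.38 = 1038 N·m clockwise.
Sack of grain: 19.1 × 9.81 = 187.4 N down at 2.23 m → arm 2.23 m, τ = 187.4 × 2.23 = 417.9 N·m clockwise.
Lamp: 4.51 × 9.81 = 44.24 N down at 4.37 m → arm 4.37 m, τ = 44.24 × 4.37 = 193.3 N·m clockwise.
Total clockwise load moment = 1649 N·m.
The cable tension T acts at 4.28 m; only its component perpendicular to the boom, T sinθ, produces torque. sinθ = h/√(h²+d²) = 5.97/√(5.97²+4.28²) = 0.8127.
Balancing moments: T × 4.28 × 0.8127 = 1649, giving T = 1649 / 3.478 = 474 N.

T ≈ 474 N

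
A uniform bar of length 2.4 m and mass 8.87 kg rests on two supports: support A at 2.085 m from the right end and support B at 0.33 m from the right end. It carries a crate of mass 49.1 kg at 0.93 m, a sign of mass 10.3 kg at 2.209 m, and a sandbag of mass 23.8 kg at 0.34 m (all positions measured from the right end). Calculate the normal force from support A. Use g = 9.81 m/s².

Take moments about support B.
Beam weight: 8.87 × 9.81 = 87.01 N down at 1.2 m → arm 0.87 m, τ = 87.01 × 0.87 = 75.7 N·m counterclockwise.
Crate: 49.1 × 9.81 = 481.7 N down at 0.93 m → arm 0.6 m, τ = 481.7 × 0.6 = 289 N·m counterclockwise.
Sign: 10.3 × 9.81 = 101 N down at 2.209 m → arm 1.879 m, τ = 101 × 1.879 = 189.8 N·m counterclockwise.
Sandbag: 23.8 × 9.81 = 233.5 N down at 0.34 m → arm 0.01 m, τ = 233.5 × 0.01 = 2.335 N·m counterclockwise.
Net load moment about support B = 556.8 N·m counterclockwise.
Reaction R at support A is upward at 2.085 m, arm 1.755 m → moment R × 1.755 clockwise.
Balancing moments: R × 1.755 = 556.8, giving R = 317 N.

R_A ≈ 317 N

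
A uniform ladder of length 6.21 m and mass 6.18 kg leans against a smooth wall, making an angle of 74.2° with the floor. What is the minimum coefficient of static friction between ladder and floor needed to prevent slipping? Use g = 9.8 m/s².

Choose the foot of the ladder as the axis so the floor normal and friction both act there and drop out.
Ladder weight 6.18×9.8 = 60.56 N acts at 3.105 m along the ladder; its horizontal arm is 3.105·cos74.2° = 0.8454 m → τ = 51.2 N·m clockwise.
Wall normal N acts horizontally at the top; its moment arm is the height L sinθ = 6.21·sin74.2° = 5.975 m, counterclockwise.
Balancing moments: N × 5.975 = 51.2, giving N = 8.569 N.
ΣFx = 0 ⇒ f = N_wall = 8.569 N. ΣFy = 0 ⇒ N_floor = 60.56 N.
μ_min = f / N_floor = 8.569 / 60.56 = 0.141.

μ_min ≈ 0.141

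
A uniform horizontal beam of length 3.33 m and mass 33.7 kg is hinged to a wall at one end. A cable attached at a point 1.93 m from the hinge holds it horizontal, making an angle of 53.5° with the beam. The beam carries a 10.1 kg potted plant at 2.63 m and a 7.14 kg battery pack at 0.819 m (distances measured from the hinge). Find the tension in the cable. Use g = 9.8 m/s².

T ≈ 559 N

Choose the hinge as the axis so the unknown hinge reaction has zero arm there.
Beam weight: 33.7 × 9.8 = 330.3 N down at 1.665 m → arm 1.665 m, τ = 330.3 × 1.665 = 549.9 N·m clockwise.
Potted plant: 10.1 × 9.8 = 98.98 N down at 2.63 m → arm 2.63 m, τ = 98.98 × 2.63 = 260.3 N·m clockwise.
Battery pack: 7.14 × 9.8 = 69.97 N down at 0.819 m → arm 0.819 m, τ = 69.97 × 0.819 = 57.31 N·m clockwise.
Total clockwise load moment = 867.5 N·m.
The cable tension T acts at 1.93 m; only its component perpendicular to the beam, T sinθ, produces torque. sin 53.5° = 0.8039.
Στ = 0 ⇒ T × 1.93 × 0.8039 = 867.5 ⇒ T = 867.5 / 1.552 = 559 N.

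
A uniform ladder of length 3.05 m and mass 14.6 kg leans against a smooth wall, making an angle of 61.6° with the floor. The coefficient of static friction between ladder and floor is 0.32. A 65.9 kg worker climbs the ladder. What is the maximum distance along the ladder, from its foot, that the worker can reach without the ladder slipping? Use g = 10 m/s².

Taking torques about the foot of the ladder:
Ladder weight 14.6×10 = 146 N acts at 1.525 m along the ladder; its horizontal arm is 1.525·cos61.6° = 0.7253 m → τ = 105.9 N·m clockwise.
Worker weight 65.9×10 = 659 N at distance d → arm d·cos61.6° → τ = 659·d·0.4756 clockwise.
Wall normal N at the top has arm L sinθ = 2.683 m counterclockwise, so Στ = 0 gives N·2.683 = 105.9 + 313.4·d.
ΣFy = 0 ⇒ N_floor = 805 N, so the maximum friction is μ_s·N_floor = 0.32×805 = 257.6 N. ΣFx = 0 ⇒ N_wall = f, so at the slipping point N = 257.6 N.
Substituting: 257.6×2.683 = 105.9 + 313.4·d ⇒ d = (691.1 − 105.9) / 313.4 = 1.87 m.

d ≈ 1.87 m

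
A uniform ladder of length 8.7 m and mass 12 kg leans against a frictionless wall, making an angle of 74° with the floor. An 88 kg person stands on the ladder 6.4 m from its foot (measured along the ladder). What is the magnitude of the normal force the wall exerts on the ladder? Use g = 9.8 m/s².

Sum moments about the foot of the ladder (the floor normal and friction both act there and drop out).
Ladder weight 12×9.8 = 117.6 N acts at 4.35 m along the ladder; its horizontal arm is 4.35·cos74° = 1.199 m → τ = 141 N·m clockwise.
Person: 88×9.8 = 862.4 N at 6.4 m → arm 1.764 m → τ = 1521 N·m clockwise.
Wall normal N acts horizontally at the top; its moment arm is the height L sinθ = 8.7·sin74° = 8.363 m, counterclockwise.
For rotational equilibrium, N × 8.363 = 1662, so N = 199 N.

N_wall ≈ 199 N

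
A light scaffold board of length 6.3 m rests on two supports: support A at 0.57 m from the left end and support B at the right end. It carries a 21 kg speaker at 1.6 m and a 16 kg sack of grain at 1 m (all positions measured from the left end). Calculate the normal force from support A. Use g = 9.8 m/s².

R_A ≈ 314 N

Choose support B as the axis so its reaction then has zero moment arm.
Speaker: 21 × 9.8 = 205.8 N down at 1.6 m → arm 4.7 m, τ = 205.8 × 4.7 = 967.3 N·m counterclockwise.
Sack of grain: 16 × 9.8 = 156.8 N down at 1 m → arm 5.3 m, τ = 156.8 × 5.3 = 831 N·m counterclockwise.
Net load moment about support B = 1798 N·m counterclockwise.
Reaction R at support A is upward at 0.57 m, arm 5.73 m → moment R × 5.73 clockwise.
For rotational equilibrium, R × 5.73 = 1798, so R = 314 N.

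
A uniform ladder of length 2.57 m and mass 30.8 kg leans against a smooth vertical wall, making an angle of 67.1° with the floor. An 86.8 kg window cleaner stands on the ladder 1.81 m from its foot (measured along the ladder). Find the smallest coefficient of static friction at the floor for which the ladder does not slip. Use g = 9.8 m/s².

μ_min ≈ 0.275

Choose the foot of the ladder as the axis so the floor normal and friction both act there and drop out.
Ladder weight 30.8×9.8 = 301.8 N acts at 1.285 m along the ladder; its horizontal arm is 1.285·cos67.1° = 0.5 m → τ = 150.9 N·m clockwise.
Window cleaner: 86.8×9.8 = 850.6 N at 1.81 m → arm 0.7043 m → τ = 599.1 N·m clockwise.
Wall normal N acts horizontally at the top; its moment arm is the height L sinθ = 2.57·sin67.1° = 2.367 m, counterclockwise.
Balancing moments: N × 2.367 = 750, giving N = 316.9 N.
ΣFx = 0 ⇒ f = N_wall = 316.9 N. ΣFy = 0 ⇒ N_floor = 1152 N.
μ_min = f / N_floor = 316.9 / 1152 = 0.275.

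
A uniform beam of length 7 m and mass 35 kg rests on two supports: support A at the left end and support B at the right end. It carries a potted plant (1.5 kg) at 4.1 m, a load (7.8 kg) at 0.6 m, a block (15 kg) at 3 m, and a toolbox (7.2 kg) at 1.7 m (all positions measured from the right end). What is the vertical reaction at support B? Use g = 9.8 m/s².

R_B ≈ 385 N

Take moments about support A.
Beam weight: 35 × 9.8 = 343 N down at 3.5 m → arm 3.5 m, τ = 343 × 3.5 = 1200 N·m clockwise.
Potted plant: 1.5 × 9.8 = 14.7 N down at 4.1 m → arm 2.9 m, τ = 14.7 × 2.9 = 42.63 N·m clockwise.
Load: 7.8 × 9.8 = 76.44 N down at 0.6 m → arm 6.4 m, τ = 76.44 × 6.4 = 489.2 N·m clockwise.
Block: 15 × 9.8 = 147 N down at 3 m → arm 4 m, τ = 147 × 4 = 588 N·m clockwise.
Toolbox: 7.2 × 9.8 = 70.56 N down at 1.7 m → arm 5.3 m, τ = 70.56 × 5.3 = 374 N·m clockwise.
Net load moment about support A = 2694 N·m clockwise.
Reaction R at support B is upward at 0 m, arm 7 m → moment R × 7 counterclockwise.
For rotational equilibrium, R × 7 = 2694, so R = 385 N.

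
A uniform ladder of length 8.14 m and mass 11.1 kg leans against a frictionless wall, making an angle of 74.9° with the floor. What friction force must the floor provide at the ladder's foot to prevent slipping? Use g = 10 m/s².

f ≈ 15 N

Choose the foot of the ladder as the axis so the floor normal and friction both act there and drop out.
Ladder weight 11.1×10 = 111 N acts at 4.07 m along the ladder; its horizontal arm is 4.07·cos74.9° = 1.06 m → τ = 117.7 N·m clockwise.
Wall normal N acts horizontally at the top; its moment arm is the height L sinθ = 8.14·sin74.9° = 7.859 m, counterclockwise.
Στ = 0 ⇒ N × 7.859 = 117.7 ⇒ N = 15 N.
ΣFx = 0: friction at the foot balances the wall's push, so f = N_wall = 15 N.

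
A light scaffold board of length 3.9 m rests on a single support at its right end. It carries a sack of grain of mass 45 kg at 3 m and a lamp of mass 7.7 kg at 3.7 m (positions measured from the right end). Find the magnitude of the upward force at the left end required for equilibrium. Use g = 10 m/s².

Take moments about the right end.
Sack of grain: 45 × 10 = 450 N down at 3 m → arm 3 m, τ = 450 × 3 = 1350 N·m counterclockwise.
Lamp: 7.7 × 10 = 77 N down at 3.7 m → arm 3.7 m, τ = 77 × 3.7 = 284.9 N·m counterclockwise.
Net moment of the loads = 1635 N·m counterclockwise.
The upward force F acts at the left end, arm 3.9 m, giving F × 3.9 clockwise.
Setting net torque to zero: F × 3.9 = 1635 → F = 1635 / 3.9 = 419 N.

F ≈ 419 N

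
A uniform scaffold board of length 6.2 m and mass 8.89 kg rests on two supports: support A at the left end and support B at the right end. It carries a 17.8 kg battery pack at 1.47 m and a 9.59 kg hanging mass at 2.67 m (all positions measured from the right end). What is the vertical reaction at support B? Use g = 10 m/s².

R_B ≈ 235 N

Take moments about support A.
Beam weight: 8.89 × 10 = 88.9 N down at 3.1 m → arm 3.1 m, τ = 88.9 × 3.1 = 275.6 N·m clockwise.
Battery pack: 17.8 × 10 = 178 N down at 1.47 m → arm 4.73 m, τ = 178 × 4.73 = 841.9 N·m clockwise.
Hanging mass: 9.59 × 10 = 95.9 N down at 2.67 m → arm 3.53 m, τ = 95.9 × 3.53 = 338.5 N·m clockwise.
Net load moment about support A = 1456 N·m clockwise.
Reaction R at support B is upward at 0 m, arm 6.2 m → moment R × 6.2 counterclockwise.
Στ = 0 ⇒ R × 6.2 = 1456 ⇒ R = 235 N.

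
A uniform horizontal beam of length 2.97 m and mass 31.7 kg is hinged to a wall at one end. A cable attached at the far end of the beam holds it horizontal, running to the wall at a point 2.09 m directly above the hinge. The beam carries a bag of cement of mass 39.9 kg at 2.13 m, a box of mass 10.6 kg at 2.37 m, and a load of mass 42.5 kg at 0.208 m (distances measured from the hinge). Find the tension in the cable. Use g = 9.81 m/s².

T ≈ 953 N

About the hinge:
Beam weight: 31.7 × 9.81 = 311 N down at 1.485 m → arm 1.485 m, τ = 311 × 1.485 = 461.8 N·m clockwise.
Bag of cement: 39.9 × 9.81 = 391.4 N down at 2.13 m → arm 2.13 m, τ = 391.4 × 2.13 = 833.7 N·m clockwise.
Box: 10.6 × 9.81 = 104 N down at 2.37 m → arm 2.37 m, τ = 104 × 2.37 = 246.5 N·m clockwise.
Load: 42.5 × 9.81 = 416.9 N down at 0.208 m → arm 0.208 m, τ = 416.9 × 0.208 = 86.72 N·m clockwise.
Total clockwise load moment = 1629 N·m.
The cable tension T acts at 2.97 m; only its component perpendicular to the beam, T sinθ, produces torque. sinθ = h/√(h²+d²) = 2.09/√(2.09²+2.97²) = 0.5755.
Στ = 0 ⇒ T × 2.97 × 0.5755 = 1629 ⇒ T = 1629 / 1.709 = 953 N.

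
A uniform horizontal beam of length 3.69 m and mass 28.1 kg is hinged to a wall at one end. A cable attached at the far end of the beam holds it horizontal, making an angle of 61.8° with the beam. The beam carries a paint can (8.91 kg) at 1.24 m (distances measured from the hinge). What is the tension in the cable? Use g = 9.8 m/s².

Sum moments about the hinge (the unknown hinge reaction has zero arm there).
Beam weight: 28.1 × 9.8 = 275.4 N down at 1.845 m → arm 1.845 m, τ = 275.4 × 1.845 = 508.1 N·m clockwise.
Paint can: 8.91 × 9.8 = 87.32 N down at 1.24 m → arm 1.24 m, τ = 87.32 × 1.24 = 108.3 N·m clockwise.
Total clockwise load moment = 616.4 N·m.
The cable tension T acts at 3.69 m; only its component perpendicular to the beam, T sinθ, produces torque. sin 61.8° = 0.8813.
For rotational equilibrium, T × 3.69 × 0.8813 = 616.4, so T = 616.4 / 3.252 = 190 N.

T ≈ 190 N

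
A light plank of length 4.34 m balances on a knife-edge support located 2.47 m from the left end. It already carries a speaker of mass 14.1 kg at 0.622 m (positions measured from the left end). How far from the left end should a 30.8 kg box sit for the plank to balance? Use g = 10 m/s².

Taking torques about the knife-edge support (at 2.47 m from the left end):
Speaker: 14.1 × 10 = 141 N down at 0.622 m → arm 1.848 m, τ = 141 × 1.848 = 260.6 N·m counterclockwise.
Net moment of existing loads = 260.6 N·m counterclockwise.
The box weighs 30.8 × 10 = 308 N and must supply an equal clockwise moment, so its lever arm about the knife-edge support is 260.6 / 308 = 0.846 m.
That puts it at 2.47 + 0.846 = 3.32 m from the left end.

x ≈ 3.32 m from the left end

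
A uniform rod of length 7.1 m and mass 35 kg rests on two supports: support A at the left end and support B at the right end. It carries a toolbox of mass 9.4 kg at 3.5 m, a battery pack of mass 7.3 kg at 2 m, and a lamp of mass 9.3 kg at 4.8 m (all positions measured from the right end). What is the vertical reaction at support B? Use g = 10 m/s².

Taking torques about support A:
Beam weight: 35 × 10 = 350 N down at 3.55 m → arm 3.55 m, τ = 350 × 3.55 = 1242 N·m clockwise.
Toolbox: 9.4 × 10 = 94 N down at 3.5 m → arm 3.6 m, τ = 94 × 3.6 = 338.4 N·m clockwise.
Battery pack: 7.3 × 10 = 73 N down at 2 m → arm 5.1 m, τ = 73 × 5.1 = 372.3 N·m clockwise.
Lamp: 9.3 × 10 = 93 N down at 4.8 m → arm 2.3 m, τ = 93 × 2.3 = 213.9 N·m clockwise.
Net load moment about support A = 2167 N·m clockwise.
Reaction R at support B is upward at 0 m, arm 7.1 m → moment R × 7.1 counterclockwise.
Balancing moments: R × 7.1 = 2167, giving R = 305 N.

R_B ≈ 305 N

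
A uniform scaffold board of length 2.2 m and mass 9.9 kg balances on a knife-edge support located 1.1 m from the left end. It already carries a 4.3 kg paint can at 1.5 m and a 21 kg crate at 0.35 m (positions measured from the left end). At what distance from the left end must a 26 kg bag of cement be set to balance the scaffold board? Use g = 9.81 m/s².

About the knife-edge support (at 1.1 m from the left end):
Beam weight: acts at the knife-edge support, moment arm 0 → no torque.
Paint can: 4.3 × 9.81 = 42.18 N down at 1.5 m → arm 0.4 m, τ = 42.18 × 0.4 = 16.87 N·m clockwise.
Crate: 21 × 9.81 = 206 N down at 0.35 m → arm 0.75 m, τ = 206 × 0.75 = 154.5 N·m counterclockwise.
Net moment of existing loads = 137.6 N·m counterclockwise.
The bag of cement weighs 26 × 9.81 = 255.1 N and must supply an equal clockwise moment, so its lever arm about the knife-edge support is 137.6 / 255.1 = 0.539 m.
That puts it at 1.1 + 0.539 = 1.64 m from the left end.

x ≈ 1.64 m from the left end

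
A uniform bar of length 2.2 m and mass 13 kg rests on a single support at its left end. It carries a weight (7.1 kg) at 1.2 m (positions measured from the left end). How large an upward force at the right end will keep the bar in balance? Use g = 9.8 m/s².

About the left end:
Beam weight: 13 × 9.8 = 127.4 N down at 1.1 m → arm 1.1 m, τ = 127.4 × 1.1 = 140.1 N·m clockwise.
Weight: 7.1 × 9.8 = 69.58 N down at 1.2 m → arm 1.2 m, τ = 69.58 × 1.2 = 83.5 N·m clockwise.
Net moment of the loads = 223.6 N·m clockwise.
The upward force F acts at the right end, arm 2.2 m, giving F × 2.2 counterclockwise.
For rotational equilibrium, F × 2.2 = 223.6, so F = 223.6 / 2.2 = 102 N.

F ≈ 102 N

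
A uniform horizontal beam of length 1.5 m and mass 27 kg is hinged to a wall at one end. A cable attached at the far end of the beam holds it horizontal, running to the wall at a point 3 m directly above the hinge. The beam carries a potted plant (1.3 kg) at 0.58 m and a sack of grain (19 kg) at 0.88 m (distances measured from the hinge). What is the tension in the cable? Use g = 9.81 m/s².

T ≈ 276 N

Take moments about the hinge.
Beam weight: 27 × 9.81 = 264.9 N down at 0.75 m → arm 0.75 m, τ = 264.9 × 0.75 = 198.7 N·m clockwise.
Potted plant: 1.3 × 9.81 = 12.75 N down at 0.58 m → arm 0.58 m, τ = 12.75 × 0.58 = 7.395 N·m clockwise.
Sack of grain: 19 × 9.81 = 186.4 N down at 0.88 m → arm 0.88 m, τ = 186.4 × 0.88 = 164 N·m clockwise.
Total clockwise load moment = 370.1 N·m.
The cable tension T acts at 1.5 m; only its component perpendicular to the beam, T sinθ, produces torque. sinθ = h/√(h²+d²) = 3/√(3²+1.5²) = 0.8944.
Setting net torque to zero: T × 1.5 × 0.8944 = 370.1 → T = 370.1 / 1.342 = 276 N.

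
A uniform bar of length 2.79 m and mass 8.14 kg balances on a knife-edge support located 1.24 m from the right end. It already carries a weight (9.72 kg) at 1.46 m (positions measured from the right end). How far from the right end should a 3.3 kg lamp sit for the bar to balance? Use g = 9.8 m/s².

x ≈ 0.21 m from the right end

About the knife-edge support (at 1.24 m from the right end):
Beam weight: 8.14 × 9.8 = 79.77 N down at 1.395 m → arm 0.155 m, τ = 79.77 × 0.155 = 12.36 N·m counterclockwise.
Weight: 9.72 × 9.8 = 95.26 N down at 1.46 m → arm 0.22 m, τ = 95.26 × 0.22 = 20.96 N·m counterclockwise.
Net moment of existing loads = 33.32 N·m counterclockwise.
The lamp weighs 3.3 × 9.8 = 32.34 N and must supply an equal clockwise moment, so its lever arm about the knife-edge support is 33.32 / 32.34 = 1.03 m.
That puts it at 1.24 − 1.03 = 0.21 m from the right end.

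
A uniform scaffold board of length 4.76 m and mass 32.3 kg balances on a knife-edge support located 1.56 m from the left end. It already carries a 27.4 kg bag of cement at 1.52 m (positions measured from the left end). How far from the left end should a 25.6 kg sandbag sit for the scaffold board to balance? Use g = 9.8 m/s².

x ≈ 0.568 m from the left end

About the knife-edge support (at 1.56 m from the left end):
Beam weight: 32.3 × 9.8 = 316.5 N down at 2.38 m → arm 0.82 m, τ = 316.5 × 0.82 = 259.5 N·m clockwise.
Bag of cement: 27.4 × 9.8 = 268.5 N down at 1.52 m → arm 0.04 m, τ = 268.5 × 0.04 = 10.74 N·m counterclockwise.
Net moment of existing loads = 248.8 N·m clockwise.
The sandbag weighs 25.6 × 9.8 = 250.9 N and must supply an equal counterclockwise moment, so its lever arm about the knife-edge support is 248.8 / 250.9 = 0.992 m.
That puts it at 1.56 − 0.992 = 0.568 m from the left end.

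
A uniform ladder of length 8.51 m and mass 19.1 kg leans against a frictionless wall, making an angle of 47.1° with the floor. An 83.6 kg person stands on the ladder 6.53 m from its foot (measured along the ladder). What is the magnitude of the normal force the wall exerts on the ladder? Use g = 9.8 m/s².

About the foot of the ladder:
Ladder weight 19.1×9.8 = 187.2 N acts at 4.255 m along the ladder; its horizontal arm is 4.255·cos47.1° = 2.896 m → τ = 542.1 N·m clockwise.
Person: 83.6×9.8 = 819.3 N at 6.53 m → arm 4.445 m → τ = 3642 N·m clockwise.
Wall normal N acts horizontally at the top; its moment arm is the height L sinθ = 8.51·sin47.1° = 6.234 m, counterclockwise.
Setting net torque to zero: N × 6.234 = 4184 → N = 671 N.

N_wall ≈ 671 N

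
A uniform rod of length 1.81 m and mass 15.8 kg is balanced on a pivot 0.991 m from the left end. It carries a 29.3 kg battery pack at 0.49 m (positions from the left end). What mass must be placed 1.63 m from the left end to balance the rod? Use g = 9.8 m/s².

Choose the pivot (at 0.991 m from the left end) as the axis so the support reaction has zero arm there.
Beam weight: 15.8 × 9.8 = 154.8 N down at 0.905 m → arm 0.086 m, τ = 154.8 × 0.086 = 13.31 N·m counterclockwise.
Battery pack: 29.3 × 9.8 = 287.1 N down at 0.49 m → arm 0.501 m, τ = 287.1 × 0.501 = 143.8 N·m counterclockwise.
Net moment of known loads = 157.1 N·m counterclockwise.
An unknown mass m at 1.63 m has arm 0.639 m; its moment is m·g·0.639 clockwise.
Στ = 0 ⇒ m × 9.8 × 0.639 = 157.1 ⇒ m = 157.1 / (9.8 × 0.639) = 25.1 kg.

m ≈ 25.1 kg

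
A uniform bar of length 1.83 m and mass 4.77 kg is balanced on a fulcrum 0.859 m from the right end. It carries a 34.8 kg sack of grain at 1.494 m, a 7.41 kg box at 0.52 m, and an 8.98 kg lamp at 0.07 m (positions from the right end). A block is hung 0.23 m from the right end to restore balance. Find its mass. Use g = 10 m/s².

Sum moments about the fulcrum (at 0.859 m from the right end) (the support reaction has zero arm there).
Beam weight: 4.77 × 10 = 47.7 N down at 0.915 m → arm 0.056 m, τ = 47.7 × 0.056 = 2.671 N·m counterclockwise.
Sack of grain: 34.8 × 10 = 348 N down at 1.494 m → arm 0.635 m, τ = 348 × 0.635 = 221 N·m counterclockwise.
Box: 7.41 × 10 = 74.1 N down at 0.52 m → arm 0.339 m, τ = 74.1 × 0.339 = 25.12 N·m clockwise.
Lamp: 8.98 × 10 = 89.8 N down at 0.07 m → arm 0.789 m, τ = 89.8 × 0.789 = 70.85 N·m clockwise.
Net moment of known loads = 127.7 N·m counterclockwise.
An unknown mass m at 0.23 m has arm 0.629 m; its moment is m·g·0.629 clockwise.
For rotational equilibrium, m × 10 × 0.629 = 127.7, so m = 127.7 / (10 × 0.629) = 20.3 kg.

m ≈ 20.3 kg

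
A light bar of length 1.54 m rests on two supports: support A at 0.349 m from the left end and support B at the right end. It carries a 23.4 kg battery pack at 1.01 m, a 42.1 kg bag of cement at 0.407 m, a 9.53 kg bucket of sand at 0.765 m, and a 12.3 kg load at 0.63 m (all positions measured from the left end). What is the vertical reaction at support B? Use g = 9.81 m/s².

Choose support A as the axis so its reaction then has zero moment arm.
Battery pack: 23.4 × 9.81 = 229.6 N down at 1.01 m → arm 0.661 m, τ = 229.6 × 0.661 = 151.8 N·m clockwise.
Bag of cement: 42.1 × 9.81 = 413 N down at 0.407 m → arm 0.058 m, τ = 413 × 0.058 = 23.95 N·m clockwise.
Bucket of sand: 9.53 × 9.81 = 93.49 N down at 0.765 m → arm 0.416 m, τ = 93.49 × 0.416 = 38.89 N·m clockwise.
Load: 12.3 × 9.81 = 120.7 N down at 0.63 m → arm 0.281 m, τ = 120.7 × 0.281 = 33.92 N·m clockwise.
Net load moment about support A = 248.6 N·m clockwise.
Reaction R at support B is upward at 1.54 m, arm 1.191 m → moment R × 1.191 counterclockwise.
Στ = 0 ⇒ R × 1.191 = 248.6 ⇒ R = 209 N.

R_B ≈ 209 N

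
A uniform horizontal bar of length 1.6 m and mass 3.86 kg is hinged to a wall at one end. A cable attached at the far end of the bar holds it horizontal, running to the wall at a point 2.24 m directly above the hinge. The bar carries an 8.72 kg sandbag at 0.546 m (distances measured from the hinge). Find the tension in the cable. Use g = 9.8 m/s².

Take moments about the hinge.
Beam weight: 3.86 × 9.8 = 37.83 N down at 0.8 m → arm 0.8 m, τ = 37.83 × 0.8 = 30.26 N·m clockwise.
Sandbag: 8.72 × 9.8 = 85.46 N down at 0.546 m → arm 0.546 m, τ = 85.46 × 0.546 = 46.66 N·m clockwise.
Total clockwise load moment = 76.92 N·m.
The cable tension T acts at 1.6 m; only its component perpendicular to the bar, T sinθ, produces torque. sinθ = h/√(h²+d²) = 2.24/√(2.24²+1.6²) = 0.8137.
Setting net torque to zero: T × 1.6 × 0.8137 = 76.92 → T = 76.92 / 1.302 = 59.1 N.

T ≈ 59.1 N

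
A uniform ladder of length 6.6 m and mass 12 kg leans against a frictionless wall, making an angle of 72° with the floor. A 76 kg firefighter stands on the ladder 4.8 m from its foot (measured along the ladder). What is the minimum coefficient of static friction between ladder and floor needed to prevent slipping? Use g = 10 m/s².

About the foot of the ladder:
Ladder weight 12×10 = 120 N acts at 3.3 m along the ladder; its horizontal arm is 3.3·cos72° = 1.02 m → τ = 122.4 N·m clockwise.
Firefighter: 76×10 = 760 N at 4.8 m → arm 1.483 m → τ = 1127 N·m clockwise.
Wall normal N acts horizontally at the top; its moment arm is the height L sinθ = 6.6·sin72° = 6.277 m, counterclockwise.
Balancing moments: N × 6.277 = 1249, giving N = 199 N.
ΣFx = 0 ⇒ f = N_wall = 199 N. ΣFy = 0 ⇒ N_floor = 880 N.
μ_min = f / N_floor = 199 / 880 = 0.226.

μ_min ≈ 0.226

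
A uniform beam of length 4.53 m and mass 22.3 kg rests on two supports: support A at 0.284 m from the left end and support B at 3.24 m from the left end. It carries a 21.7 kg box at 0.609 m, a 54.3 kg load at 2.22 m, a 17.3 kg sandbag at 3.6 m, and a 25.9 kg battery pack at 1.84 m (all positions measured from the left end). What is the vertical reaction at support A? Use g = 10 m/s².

R_A ≈ 556 N

Take moments about support B.
Beam weight: 22.3 × 10 = 223 N down at 2.265 m → arm 0.975 m, τ = 223 × 0.975 = 217.4 N·m counterclockwise.
Box: 21.7 × 10 = 217 N down at 0.609 m → arm 2.631 m, τ = 217 × 2.631 = 570.9 N·m counterclockwise.
Load: 54.3 × 10 = 543 N down at 2.22 m → arm 1.02 m, τ = 543 × 1.02 = 553.9 N·m counterclockwise.
Sandbag: 17.3 × 10 = 173 N down at 3.6 m → arm 0.36 m, τ = 173 × 0.36 = 62.28 N·m clockwise.
Battery pack: 25.9 × 10 = 259 N down at 1.84 m → arm 1.4 m, τ = 259 × 1.4 = 362.6 N·m counterclockwise.
Net load moment about support B = 1643 N·m counterclockwise.
Reaction R at support A is upward at 0.284 m, arm 2.956 m → moment R × 2.956 clockwise.
For rotational equilibrium, R × 2.956 = 1643, so R = 556 N.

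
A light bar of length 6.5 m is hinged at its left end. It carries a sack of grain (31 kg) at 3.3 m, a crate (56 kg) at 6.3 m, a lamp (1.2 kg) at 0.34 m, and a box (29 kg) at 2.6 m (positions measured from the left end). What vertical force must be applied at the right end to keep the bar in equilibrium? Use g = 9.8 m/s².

F ≈ 800 N

About the left end:
Sack of grain: 31 × 9.8 = 303.8 N down at 3.3 m → arm 3.3 m, τ = 303.8 × 3.3 = 1003 N·m clockwise.
Crate: 56 × 9.8 = 548.8 N down at 6.3 m → arm 6.3 m, τ = 548.8 × 6.3 = 3457 N·m clockwise.
Lamp: 1.2 × 9.8 = 11.76 N down at 0.34 m → arm 0.34 m, τ = 11.76 × 0.34 = 3.998 N·m clockwise.
Box: 29 × 9.8 = 284.2 N down at 2.6 m → arm 2.6 m, τ = 284.2 × 2.6 = 738.9 N·m clockwise.
Net moment of the loads = 5203 N·m clockwise.
The upward force F acts at the right end, arm 6.5 m, giving F × 6.5 counterclockwise.
Στ = 0 ⇒ F × 6.5 = 5203 ⇒ F = 5203 / 6.5 = 800 N.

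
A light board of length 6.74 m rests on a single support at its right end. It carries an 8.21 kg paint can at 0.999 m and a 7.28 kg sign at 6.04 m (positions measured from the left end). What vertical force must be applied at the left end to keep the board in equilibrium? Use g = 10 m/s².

F ≈ 77.5 N

Taking torques about the right end:
Paint can: 8.21 × 10 = 82.1 N down at 0.999 m → arm 5.741 m, τ = 82.1 × 5.741 = 471.3 N·m counterclockwise.
Sign: 7.28 × 10 = 72.8 N down at 6.04 m → arm 0.7 m, τ = 72.8 × 0.7 = 50.96 N·m counterclockwise.
Net moment of the loads = 522.3 N·m counterclockwise.
The upward force F acts at the left end, arm 6.74 m, giving F × 6.74 clockwise.
For rotational equilibrium, F × 6.74 = 522.3, so F = 522.3 / 6.74 = 77.5 N.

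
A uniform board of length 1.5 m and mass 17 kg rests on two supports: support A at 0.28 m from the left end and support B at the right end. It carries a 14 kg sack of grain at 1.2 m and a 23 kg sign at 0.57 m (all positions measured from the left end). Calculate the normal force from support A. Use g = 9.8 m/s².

R_A ≈ 308 N

Sum moments about support B (its reaction then has zero moment arm).
Beam weight: 17 × 9.8 = 166.6 N down at 0.75 m → arm 0.75 m, τ = 166.6 × 0.75 = 124.9 N·m counterclockwise.
Sack of grain: 14 × 9.8 = 137.2 N down at 1.2 m → arm 0.3 m, τ = 137.2 × 0.3 = 41.16 N·m counterclockwise.
Sign: 23 × 9.8 = 225.4 N down at 0.57 m → arm 0.93 m, τ = 225.4 × 0.93 = 209.6 N·m counterclockwise.
Net load moment about support B = 375.7 N·m counterclockwise.
Reaction R at support A is upward at 0.28 m, arm 1.22 m → moment R × 1.22 clockwise.
Balancing moments: R × 1.22 = 375.7, giving R = 308 N.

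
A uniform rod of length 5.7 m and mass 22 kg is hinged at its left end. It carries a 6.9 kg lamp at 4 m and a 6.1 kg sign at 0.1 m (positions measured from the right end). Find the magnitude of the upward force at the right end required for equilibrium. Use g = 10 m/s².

F ≈ 191 N

Taking torques about the left end:
Beam weight: 22 × 10 = 220 N down at 2.85 m → arm 2.85 m, τ = 220 × 2.85 = 627 N·m clockwise.
Lamp: 6.9 × 10 = 69 N down at 4 m → arm 1.7 m, τ = 69 × 1.7 = 117.3 N·m clockwise.
Sign: 6.1 × 10 = 61 N down at 0.1 m → arm 5.6 m, τ = 61 × 5.6 = 341.6 N·m clockwise.
Net moment of the loads = 1086 N·m clockwise.
The upward force F acts at the right end, arm 5.7 m, giving F × 5.7 counterclockwise.
Στ = 0 ⇒ F × 5.7 = 1086 ⇒ F = 1086 / 5.7 = 191 N.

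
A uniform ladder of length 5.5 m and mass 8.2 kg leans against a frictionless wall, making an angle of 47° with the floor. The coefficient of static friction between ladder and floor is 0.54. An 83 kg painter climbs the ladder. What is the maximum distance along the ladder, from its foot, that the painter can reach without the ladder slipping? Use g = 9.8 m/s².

Sum moments about the foot of the ladder (the floor normal and friction both act there and drop out).
Ladder weight 8.2×9.8 = 80.36 N acts at 2.75 m along the ladder; its horizontal arm is 2.75·cos47° = 1.875 m → τ = 150.7 N·m clockwise.
Painter weight 83×9.8 = 813.4 N at distance d → arm d·cos47° → τ = 813.4·d·0.682 clockwise.
Wall normal N at the top has arm L sinθ = 4.022 m counterclockwise, so Στ = 0 gives N·4.022 = 150.7 + 554.7·d.
ΣFy = 0 ⇒ N_floor = 893.8 N, so the maximum friction is μ_s·N_floor = 0.54×893.8 = 482.7 N. ΣFx = 0 ⇒ N_wall = f, so at the slipping point N = 482.7 N.
Substituting: 482.7×4.022 = 150.7 + 554.7·d ⇒ d = (1941 − 150.7) / 554.7 = 3.23 m.

d ≈ 3.23 m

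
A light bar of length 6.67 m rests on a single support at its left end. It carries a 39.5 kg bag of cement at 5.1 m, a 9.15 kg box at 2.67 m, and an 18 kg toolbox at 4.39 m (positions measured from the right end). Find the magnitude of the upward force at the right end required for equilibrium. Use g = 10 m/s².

Taking torques about the left end:
Bag of cement: 39.5 × 10 = 395 N down at 5.1 m → arm 1.57 m, τ = 395 × 1.57 = 620.1 N·m clockwise.
Box: 9.15 × 10 = 91.5 N down at 2.67 m → arm 4 m, τ = 91.5 × 4 = 366 N·m clockwise.
Toolbox: 18 × 10 = 180 N down at 4.39 m → arm 2.28 m, τ = 180 × 2.28 = 410.4 N·m clockwise.
Net moment of the loads = 1396 N·m clockwise.
The upward force F acts at the right end, arm 6.67 m, giving F × 6.67 counterclockwise.
Setting net torque to zero: F × 6.67 = 1396 → F = 1396 / 6.67 = 209 N.

F ≈ 209 N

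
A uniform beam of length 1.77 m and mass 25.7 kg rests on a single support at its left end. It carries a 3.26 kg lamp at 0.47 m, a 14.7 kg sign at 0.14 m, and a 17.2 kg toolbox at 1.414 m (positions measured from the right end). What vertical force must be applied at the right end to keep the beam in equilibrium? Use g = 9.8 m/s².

Taking torques about the left end:
Beam weight: 25.7 × 9.8 = 251.9 N down at 0.885 m → arm 0.885 m, τ = 251.9 × 0.885 = 222.9 N·m clockwise.
Lamp: 3.26 × 9.8 = 31.95 N down at 0.47 m → arm 1.3 m, τ = 31.95 × 1.3 = 41.54 N·m clockwise.
Sign: 14.7 × 9.8 = 144.1 N down at 0.14 m → arm 1.63 m, τ = 144.1 × 1.63 = 234.9 N·m clockwise.
Toolbox: 17.2 × 9.8 = 168.6 N down at 1.414 m → arm 0.356 m, τ = 168.6 × 0.356 = 60.02 N·m clockwise.
Net moment of the loads = 559.4 N·m clockwise.
The upward force F acts at the right end, arm 1.77 m, giving F × 1.77 counterclockwise.
Setting net torque to zero: F × 1.77 = 559.4 → F = 559.4 / 1.77 = 316 N.

F ≈ 316 N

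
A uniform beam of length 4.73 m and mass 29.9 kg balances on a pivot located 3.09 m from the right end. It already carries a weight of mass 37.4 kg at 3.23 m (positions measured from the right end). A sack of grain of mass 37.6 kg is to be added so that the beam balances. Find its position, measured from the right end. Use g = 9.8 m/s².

x ≈ 3.53 m from the right end

About the pivot (at 3.09 m from the right end):
Beam weight: 29.9 × 9.8 = 293 N down at 2.365 m → arm 0.725 m, τ = 293 × 0.725 = 212.4 N·m clockwise.
Weight: 37.4 × 9.8 = 366.5 N down at 3.23 m → arm 0.14 m, τ = 366.5 × 0.14 = 51.31 N·m counterclockwise.
Net moment of existing loads = 161.1 N·m clockwise.
The sack of grain weighs 37.6 × 9.8 = 368.5 N and must supply an equal counterclockwise moment, so its lever arm about the pivot is 161.1 / 368.5 = 0.437 m.
That puts it at 3.09 + 0.437 = 3.53 m from the right end.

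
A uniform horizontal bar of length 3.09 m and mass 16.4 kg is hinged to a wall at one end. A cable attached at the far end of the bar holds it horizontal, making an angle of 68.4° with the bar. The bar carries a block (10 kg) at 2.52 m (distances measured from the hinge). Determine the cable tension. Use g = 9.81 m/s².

T ≈ 173 N

Taking torques about the hinge:
Beam weight: 16.4 × 9.81 = 160.9 N down at 1.545 m → arm 1.545 m, τ = 160.9 × 1.545 = 248.6 N·m clockwise.
Block: 10 × 9.81 = 98.1 N down at 2.52 m → arm 2.52 m, τ = 98.1 × 2.52 = 247.2 N·m clockwise.
Total clockwise load moment = 495.8 N·m.
The cable tension T acts at 3.09 m; only its component perpendicular to the bar, T sinθ, produces torque. sin 68.4° = 0.9298.
For rotational equilibrium, T × 3.09 × 0.9298 = 495.8, so T = 495.8 / 2.873 = 173 N.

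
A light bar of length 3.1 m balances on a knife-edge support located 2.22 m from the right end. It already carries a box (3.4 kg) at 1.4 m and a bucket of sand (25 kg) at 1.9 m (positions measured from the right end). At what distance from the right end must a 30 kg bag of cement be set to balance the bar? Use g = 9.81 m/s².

Take moments about the knife-edge support (at 2.22 m from the right end).
Box: 3.4 × 9.81 = 33.35 N down at 1.4 m → arm 0.82 m, τ = 33.35 × 0.82 = 27.35 N·m clockwise.
Bucket of sand: 25 × 9.81 = 245.2 N down at 1.9 m → arm 0.32 m, τ = 245.2 × 0.32 = 78.46 N·m clockwise.
Net moment of existing loads = 105.8 N·m clockwise.
The bag of cement weighs 30 × 9.81 = 294.3 N and must supply an equal counterclockwise moment, so its lever arm about the knife-edge support is 105.8 / 294.3 = 0.359 m.
That puts it at 2.22 + 0.359 = 2.58 m from the right end.

x ≈ 2.58 m from the right end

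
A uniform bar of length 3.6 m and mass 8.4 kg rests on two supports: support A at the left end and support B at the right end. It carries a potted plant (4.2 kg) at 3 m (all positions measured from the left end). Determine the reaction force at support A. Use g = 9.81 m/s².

Sum moments about support B (its reaction then has zero moment arm).
Beam weight: 8.4 × 9.81 = 82.4 N down at 1.8 m → arm 1.8 m, τ = 82.4 × 1.8 = 148.3 N·m counterclockwise.
Potted plant: 4.2 × 9.81 = 41.2 N down at 3 m → arm 0.6 m, τ = 41.2 × 0.6 = 24.72 N·m counterclockwise.
Net load moment about support B = 173 N·m counterclockwise.
Reaction R at support A is upward at 0 m, arm 3.6 m → moment R × 3.6 clockwise.
Setting net torque to zero: R × 3.6 = 173 → R = 48.1 N.

R_A ≈ 48.1 N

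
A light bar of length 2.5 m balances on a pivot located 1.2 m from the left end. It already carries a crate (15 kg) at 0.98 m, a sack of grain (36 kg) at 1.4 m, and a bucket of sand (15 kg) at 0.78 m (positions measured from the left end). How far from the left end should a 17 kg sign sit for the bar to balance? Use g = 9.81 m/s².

Take moments about the pivot (at 1.2 m from the left end).
Crate: 15 × 9.81 = 147.2 N down at 0.98 m → arm 0.22 m, τ = 147.2 × 0.22 = 32.38 N·m counterclockwise.
Sack of grain: 36 × 9.81 = 353.2 N down at 1.4 m → arm 0.2 m, τ = 353.2 × 0.2 = 70.64 N·m clockwise.
Bucket of sand: 15 × 9.81 = 147.2 N down at 0.78 m → arm 0.42 m, τ = 147.2 × 0.42 = 61.82 N·m counterclockwise.
Net moment of existing loads = 23.56 N·m counterclockwise.
The sign weighs 17 × 9.81 = 166.8 N and must supply an equal clockwise moment, so its lever arm about the pivot is 23.56 / 166.8 = 0.141 m.
That puts it at 1.2 + 0.141 = 1.34 m from the left end.

x ≈ 1.34 m from the left end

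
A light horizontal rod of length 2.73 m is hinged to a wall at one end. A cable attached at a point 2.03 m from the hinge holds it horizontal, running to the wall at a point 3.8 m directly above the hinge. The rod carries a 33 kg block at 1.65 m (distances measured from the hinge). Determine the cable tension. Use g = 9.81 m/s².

T ≈ 298 N

About the hinge:
Block: 33 × 9.81 = 323.7 N down at 1.65 m → arm 1.65 m, τ = 323.7 × 1.65 = 534.1 N·m clockwise.
Total clockwise load moment = 534.1 N·m.
The cable tension T acts at 2.03 m; only its component perpendicular to the rod, T sinθ, produces torque. sinθ = h/√(h²+d²) = 3.8/√(3.8²+2.03²) = 0.882.
Balancing moments: T × 2.03 × 0.882 = 534.1, giving T = 534.1 / 1.79 = 298 N.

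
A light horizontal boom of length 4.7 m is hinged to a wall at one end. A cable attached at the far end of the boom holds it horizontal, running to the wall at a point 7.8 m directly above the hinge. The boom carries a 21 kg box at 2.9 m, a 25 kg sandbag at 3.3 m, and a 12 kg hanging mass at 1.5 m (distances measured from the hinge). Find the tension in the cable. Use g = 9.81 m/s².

Taking torques about the hinge:
Box: 21 × 9.81 = 206 N down at 2.9 m → arm 2.9 m, τ = 206 × 2.9 = 597.4 N·m clockwise.
Sandbag: 25 × 9.81 = 245.2 N down at 3.3 m → arm 3.3 m, τ = 245.2 × 3.3 = 809.2 N·m clockwise.
Hanging mass: 12 × 9.81 = 117.7 N down at 1.5 m → arm 1.5 m, τ = 117.7 × 1.5 = 176.6 N·m clockwise.
Total clockwise load moment = 1583 N·m.
The cable tension T acts at 4.7 m; only its component perpendicular to the boom, T sinθ, produces torque. sinθ = h/√(h²+d²) = 7.8/√(7.8²+4.7²) = 0.8565.
Balancing moments: T × 4.7 × 0.8565 = 1583, giving T = 1583 / 4.026 = 393 N.

T ≈ 393 N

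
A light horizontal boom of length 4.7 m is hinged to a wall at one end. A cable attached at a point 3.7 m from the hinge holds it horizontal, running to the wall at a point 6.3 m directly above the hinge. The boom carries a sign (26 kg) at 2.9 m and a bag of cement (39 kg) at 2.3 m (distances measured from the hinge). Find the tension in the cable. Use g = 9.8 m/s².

Taking torques about the hinge:
Sign: 26 × 9.8 = 254.8 N down at 2.9 m → arm 2.9 m, τ = 254.8 × 2.9 = 738.9 N·m clockwise.
Bag of cement: 39 × 9.8 = 382.2 N down at 2.3 m → arm 2.3 m, τ = 382.2 × 2.3 = 879.1 N·m clockwise.
Total clockwise load moment = 1618 N·m.
The cable tension T acts at 3.7 m; only its component perpendicular to the boom, T sinθ, produces torque. sinθ = h/√(h²+d²) = 6.3/√(6.3²+3.7²) = 0.8623.
Στ = 0 ⇒ T × 3.7 × 0.8623 = 1618 ⇒ T = 1618 / 3.191 = 507 N.

T ≈ 507 N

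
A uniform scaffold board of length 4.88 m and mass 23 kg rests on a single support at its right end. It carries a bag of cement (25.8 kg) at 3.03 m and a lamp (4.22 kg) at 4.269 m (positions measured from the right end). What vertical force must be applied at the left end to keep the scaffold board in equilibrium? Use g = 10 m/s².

F ≈ 312 N

Choose the right end as the axis so the unknown pivot reaction has zero arm there.
Beam weight: 23 × 10 = 230 N down at 2.44 m → arm 2.44 m, τ = 230 × 2.44 = 561.2 N·m counterclockwise.
Bag of cement: 25.8 × 10 = 258 N down at 3.03 m → arm 3.03 m, τ = 258 × 3.03 = 781.7 N·m counterclockwise.
Lamp: 4.22 × 10 = 42.2 N down at 4.269 m → arm 4.269 m, τ = 42.2 × 4.269 = 180.2 N·m counterclockwise.
Net moment of the loads = 1523 N·m counterclockwise.
The upward force F acts at the left end, arm 4.88 m, giving F × 4.88 clockwise.
Στ = 0 ⇒ F × 4.88 = 1523 ⇒ F = 1523 / 4.88 = 312 N.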